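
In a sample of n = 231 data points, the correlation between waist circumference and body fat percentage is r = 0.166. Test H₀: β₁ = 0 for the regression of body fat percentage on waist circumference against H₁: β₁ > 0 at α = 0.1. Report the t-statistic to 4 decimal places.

t = r·√(n − 2)/√(1 − r²) = 0.166·√229/√0.972444 = 2.5474.
df = n − 2 = 229.
One-sided p ≈ 0.0058, which is < 0.1, so reject H₀.
There is evidence of a linear association between waist circumference and body fat percentage.

t = 2.5474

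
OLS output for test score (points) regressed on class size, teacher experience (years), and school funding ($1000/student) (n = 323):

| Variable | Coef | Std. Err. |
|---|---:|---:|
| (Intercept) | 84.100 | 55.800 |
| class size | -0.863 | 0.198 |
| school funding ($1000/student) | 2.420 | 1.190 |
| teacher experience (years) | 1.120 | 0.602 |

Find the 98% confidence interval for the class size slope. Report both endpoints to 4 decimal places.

(-1.3259, -0.4001)

Read off: b = -0.863, SE = 0.198 for class size.
df = n − k − 1 = 323 − 3 − 1 = 319.
t* = t_{0.01, 319} = 2.338094.
Margin = t* × SE = 2.338094 × 0.198 = 0.462943.
CI: -0.863 ± 0.462943 → (-1.3259, -0.4001).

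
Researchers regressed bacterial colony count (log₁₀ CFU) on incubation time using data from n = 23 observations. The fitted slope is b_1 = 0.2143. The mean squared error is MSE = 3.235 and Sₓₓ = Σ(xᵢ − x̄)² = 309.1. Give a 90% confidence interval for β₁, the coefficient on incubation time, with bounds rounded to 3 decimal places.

(0.038, 0.390)

SE(b_1) = √(MSE/Sₓₓ) = √(3.235/309.1) = 0.102303.
df = n − 2 = 21.
t* = t_{0.05, 21} = 1.720743.
Margin = t* × SE = 1.720743 × 0.102303 = 0.17604.
CI: 0.2143 ± 0.17604 → (0.038, 0.390).
With 90% confidence, each one-unit increase in incubation time is associated with a change of between 0.038 and 0.390 log₁₀ CFU in bacterial colony count.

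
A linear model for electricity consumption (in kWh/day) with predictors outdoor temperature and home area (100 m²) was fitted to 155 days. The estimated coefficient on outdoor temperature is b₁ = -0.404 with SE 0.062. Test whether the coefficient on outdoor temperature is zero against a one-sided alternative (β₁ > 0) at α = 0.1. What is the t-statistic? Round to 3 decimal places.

H₀: β₁ = 0 vs H₁: β₁ > 0.
t = (b₁ − β₁⁰)/SE = -0.404 / 0.062 = -6.516.
df = n − k − 1 = 155 − 2 − 1 = 152.
One-sided p ≈ 1.0000, which is ≥ 0.1, so fail to reject H₀.
The data do not give significant evidence that the true slope on outdoor temperature is positive, holding the other predictors fixed.

t = -6.516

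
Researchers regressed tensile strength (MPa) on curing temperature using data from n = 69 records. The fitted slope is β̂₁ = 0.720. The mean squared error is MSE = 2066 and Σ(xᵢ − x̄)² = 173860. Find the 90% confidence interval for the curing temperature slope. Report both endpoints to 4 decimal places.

SE(β̂₁) = √(MSE/Sₓₓ) = √(2066/173860) = 0.10901.
df = n − 2 = 67.
t* = t_{0.05, 67} = 1.667916.
Margin = t* × SE = 1.667916 × 0.10901 = 0.181819.
CI: 0.720 ± 0.181819 → (0.5382, 0.9018).
With 90% confidence, each one-unit increase in curing temperature is associated with a change of between 0.5382 and 0.9018 MPa in tensile strength.

(0.5382, 0.9018)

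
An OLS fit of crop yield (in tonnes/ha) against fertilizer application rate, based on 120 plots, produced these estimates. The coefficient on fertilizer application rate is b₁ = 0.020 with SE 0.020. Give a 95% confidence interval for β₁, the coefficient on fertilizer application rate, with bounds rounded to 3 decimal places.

(-0.020, 0.060)

df = n − 2 = 120 − 2 = 118.
t* = t_{0.025, 118} = 1.980272.
Margin = t* × SE = 1.980272 × 0.020 = 0.03961.
CI: 0.020 ± 0.03961 → (-0.020, 0.060).
With 95% confidence, each one-unit increase in fertilizer application rate is associated with a change of between -0.020 and 0.060 tonnes/ha in crop yield.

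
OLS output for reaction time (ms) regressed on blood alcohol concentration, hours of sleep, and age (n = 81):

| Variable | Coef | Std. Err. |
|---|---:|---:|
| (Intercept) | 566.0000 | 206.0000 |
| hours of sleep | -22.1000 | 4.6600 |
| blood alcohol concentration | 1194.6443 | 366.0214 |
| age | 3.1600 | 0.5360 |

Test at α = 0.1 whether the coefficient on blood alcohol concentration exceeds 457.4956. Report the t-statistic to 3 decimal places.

Read off: b = 1194.6443, SE = 366.0214 for blood alcohol concentration.
H₀: β₁ = 457.4956 vs H₁: β₁ > 457.4956.
t = (1194.6443 − 457.4956) / 366.0214 = 2.014.
df = n − k − 1 = 81 − 3 − 1 = 77.
One-sided p ≈ 0.0238, which is < 0.1, so reject H₀.
There is evidence that the true slope on blood alcohol concentration exceeds 457.4956 ms per unit, holding the other predictors fixed.

t = 2.014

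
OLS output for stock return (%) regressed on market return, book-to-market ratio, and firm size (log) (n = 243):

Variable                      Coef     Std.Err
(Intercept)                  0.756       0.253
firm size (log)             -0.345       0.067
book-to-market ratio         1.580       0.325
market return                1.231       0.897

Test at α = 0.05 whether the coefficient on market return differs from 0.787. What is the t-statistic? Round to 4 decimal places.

t = 0.4950

Read off: b = 1.231, SE = 0.897 for market return.
H₀: β₁ = 0.787 vs H₁: β₁ ≠ 0.787.
t = (1.231 − 0.787) / 0.897 = 0.4950.
df = n − k − 1 = 243 − 3 − 1 = 239.
Two-sided p ≈ 0.6211, which is ≥ 0.05, so fail to reject H₀.
The data are consistent with a true slope of 0.787 % per unit of market return, holding the other predictors fixed.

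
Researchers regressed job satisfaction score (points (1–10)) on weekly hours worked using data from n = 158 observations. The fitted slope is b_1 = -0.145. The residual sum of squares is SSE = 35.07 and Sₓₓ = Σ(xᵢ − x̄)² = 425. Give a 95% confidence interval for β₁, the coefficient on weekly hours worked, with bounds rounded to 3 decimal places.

(-0.190, -0.100)

MSE = SSE/(n − 2) = 35.07/156 = 0.224808.
SE(b_1) = √(MSE/Sₓₓ) = √(0.224808/425) = 0.0229991.
df = n − 2 = 156.
t* = t_{0.025, 156} = 1.975288.
Margin = t* × SE = 1.975288 × 0.0229991 = 0.04543.
CI: -0.145 ± 0.04543 → (-0.190, -0.100).
With 95% confidence, each one-unit increase in weekly hours worked is associated with a change of between -0.190 and -0.100 points (1–10) in job satisfaction score.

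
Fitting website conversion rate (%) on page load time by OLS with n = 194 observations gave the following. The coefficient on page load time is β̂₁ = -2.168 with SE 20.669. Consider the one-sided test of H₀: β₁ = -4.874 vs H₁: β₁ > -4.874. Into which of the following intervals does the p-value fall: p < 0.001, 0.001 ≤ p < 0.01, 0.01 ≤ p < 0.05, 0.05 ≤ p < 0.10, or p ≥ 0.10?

p ≥ 0.10

t = (-2.168 − (-4.874)) / 20.669 = 0.131.
df = n − 2 = 194 − 2 = 192.
One-sided p = P(T_{192} > t) ≈ 0.4480.
So p ≥ 0.10.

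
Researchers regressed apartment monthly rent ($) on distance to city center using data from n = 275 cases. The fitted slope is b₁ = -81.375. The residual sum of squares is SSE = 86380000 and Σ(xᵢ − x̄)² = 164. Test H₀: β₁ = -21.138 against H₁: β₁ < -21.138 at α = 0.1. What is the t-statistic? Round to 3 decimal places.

MSE = SSE/(n − 2) = 86380000/273 = 316410.
SE(b₁) = √(MSE/Sₓₓ) = √(316410/164) = 43.9241.
t = (-81.375 − (-21.138)) / 43.9241 = -1.371.
df = n − 2 = 273.
One-sided p ≈ 0.0857, which is < 0.1, so reject H₀.
There is evidence that the true slope on distance to city center is below -21.138 $ per unit.

t = -1.371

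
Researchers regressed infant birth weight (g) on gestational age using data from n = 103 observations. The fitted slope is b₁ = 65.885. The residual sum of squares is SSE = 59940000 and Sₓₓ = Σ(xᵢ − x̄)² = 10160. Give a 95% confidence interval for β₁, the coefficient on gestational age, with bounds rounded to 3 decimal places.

(50.724, 81.046)

MSE = SSE/(n − 2) = 59940000/101 = 593465.
SE(b₁) = √(MSE/Sₓₓ) = √(593465/10160) = 7.64277.
df = n − 2 = 101.
t* = t_{0.025, 101} = 1.983731.
Margin = t* × SE = 1.983731 × 7.64277 = 15.16120.
CI: 65.885 ± 15.16120 → (50.724, 81.046).
With 95% confidence, each one-unit increase in gestational age is associated with a change of between 50.724 and 81.046 g in infant birth weight.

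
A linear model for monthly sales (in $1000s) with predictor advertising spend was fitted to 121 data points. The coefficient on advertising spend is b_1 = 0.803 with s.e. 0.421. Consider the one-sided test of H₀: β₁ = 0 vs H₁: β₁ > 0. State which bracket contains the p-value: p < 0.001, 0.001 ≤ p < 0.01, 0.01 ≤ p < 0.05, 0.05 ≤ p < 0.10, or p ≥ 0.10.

0.01 ≤ p < 0.05

t = 0.803 / 0.421 = 1.907.
df = n − 2 = 121 − 2 = 119.
One-sided p = P(T_{119} > t) ≈ 0.0294.
So 0.01 ≤ p < 0.05.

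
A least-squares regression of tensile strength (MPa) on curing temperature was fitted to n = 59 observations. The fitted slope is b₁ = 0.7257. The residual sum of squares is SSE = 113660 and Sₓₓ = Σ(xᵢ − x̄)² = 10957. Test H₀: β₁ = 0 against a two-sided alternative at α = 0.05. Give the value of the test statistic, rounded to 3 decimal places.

MSE = SSE/(n − 2) = 113660/57 = 1994.04.
SE(b₁) = √(MSE/Sₓₓ) = √(1994.04/10957) = 0.4266.
t = 0.7257 / 0.4266 = 1.701.
df = n − 2 = 57.
Two-sided p ≈ 0.0944, which is ≥ 0.05, so fail to reject H₀.
The data do not give significant evidence of an association between curing temperature and tensile strength.

t = 1.701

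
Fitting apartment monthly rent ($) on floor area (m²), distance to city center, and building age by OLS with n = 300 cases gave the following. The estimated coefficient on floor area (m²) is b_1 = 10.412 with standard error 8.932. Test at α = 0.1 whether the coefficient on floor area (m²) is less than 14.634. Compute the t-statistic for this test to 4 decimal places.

t = -0.4727

H₀: β₁ = 14.634 vs H₁: β₁ < 14.634.
t = (b_1 − β₁⁰)/SE = (10.412 − 14.634) / 8.932 = -0.4727.
df = n − k − 1 = 300 − 3 − 1 = 296.
One-sided p ≈ 0.3184, which is ≥ 0.1, so fail to reject H₀.
The data do not give significant evidence that the true slope on floor area (m²) is below 14.634 $ per unit, holding the other predictors fixed.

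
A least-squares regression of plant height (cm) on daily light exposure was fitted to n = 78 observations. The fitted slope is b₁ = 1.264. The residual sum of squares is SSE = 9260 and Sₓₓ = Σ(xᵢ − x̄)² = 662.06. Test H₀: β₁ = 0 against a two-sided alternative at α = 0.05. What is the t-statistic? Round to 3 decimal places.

MSE = SSE/(n − 2) = 9260/76 = 121.842.
SE(b₁) = √(MSE/Sₓₓ) = √(121.842/662.06) = 0.428993.
t = 1.264 / 0.428993 = 2.946.
df = n − 2 = 76.
Two-sided p ≈ 0.0043, which is < 0.05, so reject H₀.
There is evidence that daily light exposure is associated with plant height.

t = 2.946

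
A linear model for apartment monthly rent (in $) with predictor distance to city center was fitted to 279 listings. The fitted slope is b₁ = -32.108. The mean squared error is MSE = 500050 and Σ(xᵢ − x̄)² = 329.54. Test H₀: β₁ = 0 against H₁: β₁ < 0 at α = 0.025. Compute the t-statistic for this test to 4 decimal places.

SE(b₁) = √(MSE/Sₓₓ) = √(500050/329.54) = 38.9541.
t = -32.108 / 38.9541 = -0.8243.
df = n − 2 = 277.
One-sided p ≈ 0.2053, which is ≥ 0.025, so fail to reject H₀.
The data do not give significant evidence that the true slope on distance to city center is negative.

t = -0.8243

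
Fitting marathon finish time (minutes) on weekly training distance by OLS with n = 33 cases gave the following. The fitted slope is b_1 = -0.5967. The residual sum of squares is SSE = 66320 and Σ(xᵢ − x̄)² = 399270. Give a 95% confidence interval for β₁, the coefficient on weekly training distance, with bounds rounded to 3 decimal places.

MSE = SSE/(n − 2) = 66320/31 = 2139.35.
SE(b_1) = √(MSE/Sₓₓ) = √(2139.35/399270) = 0.0731995.
df = n − 2 = 31.
t* = t_{0.025, 31} = 2.039513.
Margin = t* × SE = 2.039513 × 0.0731995 = 0.14929.
CI: -0.5967 ± 0.14929 → (-0.746, -0.447).
With 95% confidence, each one-unit increase in weekly training distance is associated with a change of between -0.746 and -0.447 minutes in marathon finish time.

(-0.746, -0.447)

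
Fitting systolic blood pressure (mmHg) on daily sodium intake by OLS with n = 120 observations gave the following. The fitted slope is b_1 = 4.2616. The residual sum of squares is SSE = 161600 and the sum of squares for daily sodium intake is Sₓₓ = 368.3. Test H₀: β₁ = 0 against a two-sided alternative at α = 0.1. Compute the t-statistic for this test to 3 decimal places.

MSE = SSE/(n − 2) = 161600/118 = 1369.49.
SE(b_1) = √(MSE/Sₓₓ) = √(1369.49/368.3) = 1.92832.
t = 4.2616 / 1.92832 = 2.210.
df = n − 2 = 118.
Two-sided p ≈ 0.0290, which is < 0.1, so reject H₀.
There is evidence that daily sodium intake is associated with systolic blood pressure.

t = 2.210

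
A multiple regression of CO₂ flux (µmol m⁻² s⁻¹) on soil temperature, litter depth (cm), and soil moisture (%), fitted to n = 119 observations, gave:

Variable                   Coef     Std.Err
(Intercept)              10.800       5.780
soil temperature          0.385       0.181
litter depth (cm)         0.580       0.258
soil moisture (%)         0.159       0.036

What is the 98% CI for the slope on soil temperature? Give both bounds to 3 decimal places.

Read off: b = 0.385, SE = 0.181 for soil temperature.
df = n − k − 1 = 119 − 3 − 1 = 115.
t* = t_{0.01, 115} = 2.359212.
Margin = t* × SE = 2.359212 × 0.181 = 0.42702.
CI: 0.385 ± 0.42702 → (-0.042, 0.812).

(-0.042, 0.812)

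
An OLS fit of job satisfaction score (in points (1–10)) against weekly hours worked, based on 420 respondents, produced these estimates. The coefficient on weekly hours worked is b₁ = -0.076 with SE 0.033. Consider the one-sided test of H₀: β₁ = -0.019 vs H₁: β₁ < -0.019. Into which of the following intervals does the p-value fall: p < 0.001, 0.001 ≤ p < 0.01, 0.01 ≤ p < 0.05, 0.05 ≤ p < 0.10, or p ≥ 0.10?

0.01 ≤ p < 0.05

t = (-0.076 − (-0.019)) / 0.033 = -1.727.
df = n − 2 = 420 − 2 = 418.
One-sided p = P(T_{418} < t) ≈ 0.0424.
So 0.01 ≤ p < 0.05.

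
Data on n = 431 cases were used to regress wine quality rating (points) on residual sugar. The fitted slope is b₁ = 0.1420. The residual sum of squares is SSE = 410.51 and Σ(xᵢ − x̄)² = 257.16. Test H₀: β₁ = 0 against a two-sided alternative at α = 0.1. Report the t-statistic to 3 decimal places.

t = 2.328

MSE = SSE/(n − 2) = 410.51/429 = 0.9569.
SE(b₁) = √(MSE/Sₓₓ) = √(0.9569/257.16) = 0.0610002.
t = 0.1420 / 0.0610002 = 2.328.
df = n − 2 = 429.
Two-sided p ≈ 0.0204, which is < 0.1, so reject H₀.
There is evidence that residual sugar is associated with wine quality rating.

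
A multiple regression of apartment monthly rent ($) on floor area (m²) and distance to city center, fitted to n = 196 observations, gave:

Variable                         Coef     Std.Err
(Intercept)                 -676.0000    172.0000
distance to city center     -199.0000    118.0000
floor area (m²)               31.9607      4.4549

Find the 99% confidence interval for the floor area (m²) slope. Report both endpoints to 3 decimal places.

(20.371, 43.550)

Read off: b = 31.9607, SE = 4.4549 for floor area (m²).
df = n − k − 1 = 196 − 2 − 1 = 193.
t* = t_{0.005, 193} = 2.601543.
Margin = t* × SE = 2.601543 × 4.4549 = 11.58961.
CI: 31.9607 ± 11.58961 → (20.371, 43.550).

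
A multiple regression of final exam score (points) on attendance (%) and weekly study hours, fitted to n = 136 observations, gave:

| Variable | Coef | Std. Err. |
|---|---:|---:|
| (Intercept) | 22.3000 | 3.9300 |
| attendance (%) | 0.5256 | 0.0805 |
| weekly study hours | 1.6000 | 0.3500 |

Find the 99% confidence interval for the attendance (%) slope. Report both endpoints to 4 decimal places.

(0.3152, 0.7360)

Read off: b = 0.5256, SE = 0.0805 for attendance (%).
df = n − k − 1 = 136 − 2 − 1 = 133.
t* = t_{0.005, 133} = 2.6133.
Margin = t* × SE = 2.6133 × 0.0805 = 0.210371.
CI: 0.5256 ± 0.210371 → (0.3152, 0.7360).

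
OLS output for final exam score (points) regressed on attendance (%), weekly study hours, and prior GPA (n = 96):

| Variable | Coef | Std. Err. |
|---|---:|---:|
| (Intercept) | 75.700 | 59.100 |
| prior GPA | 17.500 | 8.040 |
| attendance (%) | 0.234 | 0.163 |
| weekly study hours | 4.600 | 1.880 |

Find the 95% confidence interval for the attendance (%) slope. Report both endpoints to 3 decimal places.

Read off: b = 0.234, SE = 0.163 for attendance (%).
df = n − k − 1 = 96 − 3 − 1 = 92.
t* = t_{0.025, 92} = 1.986086.
Margin = t* × SE = 1.986086 × 0.163 = 0.32373.
CI: 0.234 ± 0.32373 → (-0.090, 0.558).

(-0.090, 0.558)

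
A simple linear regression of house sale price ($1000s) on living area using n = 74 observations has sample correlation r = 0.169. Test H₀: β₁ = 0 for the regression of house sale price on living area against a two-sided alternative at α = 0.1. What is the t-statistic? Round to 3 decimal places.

t = 1.455

t = r·√(n − 2)/√(1 − r²) = 0.169·√72/√0.971439 = 1.455.
df = n − 2 = 72.
Two-sided p ≈ 0.1500, which is ≥ 0.1, so fail to reject H₀.
The data do not give significant evidence of a linear association between living area and house sale price.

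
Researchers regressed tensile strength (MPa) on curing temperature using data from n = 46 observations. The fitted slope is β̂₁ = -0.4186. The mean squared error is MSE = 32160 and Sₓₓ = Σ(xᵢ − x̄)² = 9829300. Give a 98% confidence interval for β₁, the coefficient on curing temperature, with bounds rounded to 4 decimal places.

SE(β̂₁) = √(MSE/Sₓₓ) = √(32160/9829300) = 0.0572001.
df = n − 2 = 44.
t* = t_{0.01, 44} = 2.414134.
Margin = t* × SE = 2.414134 × 0.0572001 = 0.138089.
CI: -0.4186 ± 0.138089 → (-0.5567, -0.2805).
With 98% confidence, each one-unit increase in curing temperature is associated with a change of between -0.5567 and -0.2805 MPa in tensile strength.

(-0.5567, -0.2805)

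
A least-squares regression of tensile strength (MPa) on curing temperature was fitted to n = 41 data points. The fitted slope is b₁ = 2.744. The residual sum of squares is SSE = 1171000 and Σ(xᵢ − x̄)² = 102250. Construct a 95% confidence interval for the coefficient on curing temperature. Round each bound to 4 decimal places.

(1.6479, 3.8401)

MSE = SSE/(n − 2) = 1171000/39 = 30025.6.
SE(b₁) = √(MSE/Sₓₓ) = √(30025.6/102250) = 0.541894.
df = n − 2 = 39.
t* = t_{0.025, 39} = 2.022691.
Margin = t* × SE = 2.022691 × 0.541894 = 1.096084.
CI: 2.744 ± 1.096084 → (1.6479, 3.8401).
With 95% confidence, each one-unit increase in curing temperature is associated with a change of between 1.6479 and 3.8401 MPa in tensile strength.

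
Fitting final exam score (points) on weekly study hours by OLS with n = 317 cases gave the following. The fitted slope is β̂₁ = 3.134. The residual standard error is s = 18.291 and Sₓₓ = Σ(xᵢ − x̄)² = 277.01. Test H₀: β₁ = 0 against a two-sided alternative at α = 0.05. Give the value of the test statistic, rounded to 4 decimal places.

t = 2.8517

SE(β̂₁) = s/√Sₓₓ = 18.291/√277.01 = 1.09898.
t = 3.134 / 1.09898 = 2.8517.
df = n − 2 = 315.
Two-sided p ≈ 0.0046, which is < 0.05, so reject H₀.
There is evidence that weekly study hours is associated with final exam score.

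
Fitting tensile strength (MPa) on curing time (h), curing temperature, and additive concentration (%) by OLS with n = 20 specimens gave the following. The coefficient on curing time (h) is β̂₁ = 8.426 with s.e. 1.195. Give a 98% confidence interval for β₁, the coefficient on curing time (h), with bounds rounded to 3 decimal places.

df = n − k − 1 = 20 − 3 − 1 = 16.
t* = t_{0.01, 16} = 2.583487.
Margin = t* × SE = 2.583487 × 1.195 = 3.08727.
CI: 8.426 ± 3.08727 → (5.339, 11.513).
With 98% confidence, each one-unit increase in curing time (h) is associated with a change of between 5.339 and 11.513 MPa in tensile strength, holding the other predictors fixed.

(5.339, 11.513)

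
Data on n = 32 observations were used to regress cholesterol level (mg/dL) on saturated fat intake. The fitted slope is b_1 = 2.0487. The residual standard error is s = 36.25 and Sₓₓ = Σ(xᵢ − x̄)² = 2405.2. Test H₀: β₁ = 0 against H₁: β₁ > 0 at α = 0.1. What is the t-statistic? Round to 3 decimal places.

SE(b_1) = s/√Sₓₓ = 36.25/√2405.2 = 0.73915.
t = 2.0487 / 0.73915 = 2.772.
df = n − 2 = 30.
One-sided p ≈ 0.0047, which is < 0.1, so reject H₀.
There is evidence that the true slope on saturated fat intake is positive.

t = 2.772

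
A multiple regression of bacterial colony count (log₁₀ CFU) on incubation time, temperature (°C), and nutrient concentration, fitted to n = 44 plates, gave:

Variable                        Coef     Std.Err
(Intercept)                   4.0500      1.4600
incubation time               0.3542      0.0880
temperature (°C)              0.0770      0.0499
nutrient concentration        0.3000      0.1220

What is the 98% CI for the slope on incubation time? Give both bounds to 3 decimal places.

(0.141, 0.567)

Read off: b = 0.3542, SE = 0.0880 for incubation time.
df = n − k − 1 = 44 − 3 − 1 = 40.
t* = t_{0.01, 40} = 2.423257.
Margin = t* × SE = 2.423257 × 0.0880 = 0.21325.
CI: 0.3542 ± 0.21325 → (0.141, 0.567).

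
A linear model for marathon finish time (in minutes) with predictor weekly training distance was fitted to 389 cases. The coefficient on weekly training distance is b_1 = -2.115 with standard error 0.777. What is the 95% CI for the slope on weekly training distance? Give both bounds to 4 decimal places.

(-3.6427, -0.5873)

df = n − 2 = 389 − 2 = 387.
t* = t_{0.025, 387} = 1.966113.
Margin = t* × SE = 1.966113 × 0.777 = 1.527670.
CI: -2.115 ± 1.527670 → (-3.6427, -0.5873).
With 95% confidence, each one-unit increase in weekly training distance is associated with a change of between -3.6427 and -0.5873 minutes in marathon finish time.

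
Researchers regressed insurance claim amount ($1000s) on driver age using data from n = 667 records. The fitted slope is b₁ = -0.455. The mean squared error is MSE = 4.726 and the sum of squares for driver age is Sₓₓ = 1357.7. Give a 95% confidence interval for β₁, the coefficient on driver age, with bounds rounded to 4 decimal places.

(-0.5708, -0.3392)

SE(b₁) = √(MSE/Sₓₓ) = √(4.726/1357.7) = 0.058999.
df = n − 2 = 665.
t* = t_{0.025, 665} = 1.963538.
Margin = t* × SE = 1.963538 × 0.058999 = 0.115847.
CI: -0.455 ± 0.115847 → (-0.5708, -0.3392).
With 95% confidence, each one-unit increase in driver age is associated with a change of between -0.5708 and -0.3392 $1000s in insurance claim amount.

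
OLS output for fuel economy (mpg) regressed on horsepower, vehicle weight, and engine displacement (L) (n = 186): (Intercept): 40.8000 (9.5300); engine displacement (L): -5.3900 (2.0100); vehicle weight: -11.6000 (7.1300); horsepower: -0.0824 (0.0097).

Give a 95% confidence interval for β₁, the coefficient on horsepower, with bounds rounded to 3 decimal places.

(-0.102, -0.063)

Read off: b = -0.0824, SE = 0.0097 for horsepower.
df = n − k − 1 = 186 − 3 − 1 = 182.
t* = t_{0.025, 182} = 1.973084.
Margin = t* × SE = 1.973084 × 0.0097 = 0.01914.
CI: -0.0824 ± 0.01914 → (-0.102, -0.063).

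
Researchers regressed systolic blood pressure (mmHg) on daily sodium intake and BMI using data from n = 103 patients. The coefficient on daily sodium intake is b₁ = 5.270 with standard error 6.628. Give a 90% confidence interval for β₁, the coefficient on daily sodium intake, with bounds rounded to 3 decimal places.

(-5.734, 16.274)

df = n − k − 1 = 103 − 2 − 1 = 100.
t* = t_{0.05, 100} = 1.660234.
Margin = t* × SE = 1.660234 × 6.628 = 11.00403.
CI: 5.270 ± 11.00403 → (-5.734, 16.274).
With 90% confidence, each one-unit increase in daily sodium intake is associated with a change of between -5.734 and 16.274 mmHg in systolic blood pressure, holding the other predictors fixed.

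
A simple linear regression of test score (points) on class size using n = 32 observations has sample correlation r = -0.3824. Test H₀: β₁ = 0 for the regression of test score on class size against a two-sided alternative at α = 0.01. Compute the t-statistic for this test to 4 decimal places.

t = -2.2668

t = r·√(n − 2)/√(1 − r²) = -0.3824·√30/√0.85377 = -2.2668.
df = n − 2 = 30.
Two-sided p ≈ 0.0308, which is ≥ 0.01, so fail to reject H₀.
The data do not give significant evidence of a linear association between class size and test score.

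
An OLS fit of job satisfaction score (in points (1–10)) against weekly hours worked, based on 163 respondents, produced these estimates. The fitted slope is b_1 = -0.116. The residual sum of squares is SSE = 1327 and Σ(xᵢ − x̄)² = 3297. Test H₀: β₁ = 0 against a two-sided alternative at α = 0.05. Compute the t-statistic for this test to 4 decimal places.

t = -2.3200

MSE = SSE/(n − 2) = 1327/161 = 8.24224.
SE(b_1) = √(MSE/Sₓₓ) = √(8.24224/3297) = 0.0499992.
t = -0.116 / 0.0499992 = -2.3200.
df = n − 2 = 161.
Two-sided p ≈ 0.0216, which is < 0.05, so reject H₀.
There is evidence that weekly hours worked is associated with job satisfaction score.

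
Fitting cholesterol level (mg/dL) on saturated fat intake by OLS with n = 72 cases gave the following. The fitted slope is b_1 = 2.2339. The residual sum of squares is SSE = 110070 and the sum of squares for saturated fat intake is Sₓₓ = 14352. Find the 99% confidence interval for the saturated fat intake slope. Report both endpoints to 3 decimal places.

MSE = SSE/(n − 2) = 110070/70 = 1572.43.
SE(b_1) = √(MSE/Sₓₓ) = √(1572.43/14352) = 0.331001.
df = n − 2 = 70.
t* = t_{0.005, 70} = 2.647905.
Margin = t* × SE = 2.647905 × 0.331001 = 0.87646.
CI: 2.2339 ± 0.87646 → (1.357, 3.110).
With 99% confidence, each one-unit increase in saturated fat intake is associated with a change of between 1.357 and 3.110 mg/dL in cholesterol level.

(1.357, 3.110)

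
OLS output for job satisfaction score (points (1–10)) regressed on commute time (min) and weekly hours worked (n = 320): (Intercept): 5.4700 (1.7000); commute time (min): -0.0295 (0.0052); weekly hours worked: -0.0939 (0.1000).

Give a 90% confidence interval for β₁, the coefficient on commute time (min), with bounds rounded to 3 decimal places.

Read off: b = -0.0295, SE = 0.0052 for commute time (min).
df = n − k − 1 = 320 − 2 − 1 = 317.
t* = t_{0.05, 317} = 1.649675.
Margin = t* × SE = 1.649675 × 0.0052 = 0.00858.
CI: -0.0295 ± 0.00858 → (-0.038, -0.021).

(-0.038, -0.021)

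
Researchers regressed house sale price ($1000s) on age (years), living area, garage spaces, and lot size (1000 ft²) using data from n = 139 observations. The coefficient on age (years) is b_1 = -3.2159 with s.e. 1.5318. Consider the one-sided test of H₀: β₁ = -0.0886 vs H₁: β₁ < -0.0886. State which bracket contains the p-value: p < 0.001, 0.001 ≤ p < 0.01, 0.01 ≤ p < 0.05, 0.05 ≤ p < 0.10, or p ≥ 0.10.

0.01 ≤ p < 0.05

t = (-3.2159 − (-0.0886)) / 1.5318 = -2.042.
df = n − k − 1 = 139 − 4 − 1 = 134.
One-sided p = P(T_{134} < t) ≈ 0.0216.
So 0.01 ≤ p < 0.05.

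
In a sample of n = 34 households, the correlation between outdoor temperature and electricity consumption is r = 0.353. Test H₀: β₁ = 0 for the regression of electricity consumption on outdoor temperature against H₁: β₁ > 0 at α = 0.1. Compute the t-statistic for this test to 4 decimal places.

t = 2.1343

t = r·√(n − 2)/√(1 − r²) = 0.353·√32/√0.875391 = 2.1343.
df = n − 2 = 32.
One-sided p ≈ 0.0203, which is < 0.1, so reject H₀.
There is evidence of a linear association between outdoor temperature and electricity consumption.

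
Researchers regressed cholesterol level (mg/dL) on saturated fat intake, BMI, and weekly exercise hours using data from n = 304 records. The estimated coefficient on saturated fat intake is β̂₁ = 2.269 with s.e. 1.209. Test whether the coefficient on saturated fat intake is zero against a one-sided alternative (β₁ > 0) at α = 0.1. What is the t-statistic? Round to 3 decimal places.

t = 1.877

H₀: β₁ = 0 vs H₁: β₁ > 0.
t = (β̂₁ − β₁⁰)/SE = 2.269 / 1.209 = 1.877.
df = n − k − 1 = 304 − 3 − 1 = 300.
One-sided p ≈ 0.0308, which is < 0.1, so reject H₀.
There is evidence that the true slope on saturated fat intake is positive, holding the other predictors fixed.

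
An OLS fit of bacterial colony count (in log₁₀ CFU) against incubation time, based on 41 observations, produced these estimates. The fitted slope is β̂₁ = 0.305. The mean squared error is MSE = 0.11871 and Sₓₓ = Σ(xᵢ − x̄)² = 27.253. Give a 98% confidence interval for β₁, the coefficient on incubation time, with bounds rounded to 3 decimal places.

SE(β̂₁) = √(MSE/Sₓₓ) = √(0.11871/27.253) = 0.0659989.
df = n − 2 = 39.
t* = t_{0.01, 39} = 2.425841.
Margin = t* × SE = 2.425841 × 0.0659989 = 0.16010.
CI: 0.305 ± 0.16010 → (0.145, 0.465).
With 98% confidence, each one-unit increase in incubation time is associated with a change of between 0.145 and 0.465 log₁₀ CFU in bacterial colony count.

(0.145, 0.465)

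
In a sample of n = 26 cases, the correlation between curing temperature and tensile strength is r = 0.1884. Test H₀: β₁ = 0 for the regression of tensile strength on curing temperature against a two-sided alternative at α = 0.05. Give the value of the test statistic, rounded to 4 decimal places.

t = r·√(n − 2)/√(1 − r²) = 0.1884·√24/√0.964505 = 0.9398.
df = n − 2 = 24.
Two-sided p ≈ 0.3567, which is ≥ 0.05, so fail to reject H₀.
The data do not give significant evidence of a linear association between curing temperature and tensile strength.

t = 0.9398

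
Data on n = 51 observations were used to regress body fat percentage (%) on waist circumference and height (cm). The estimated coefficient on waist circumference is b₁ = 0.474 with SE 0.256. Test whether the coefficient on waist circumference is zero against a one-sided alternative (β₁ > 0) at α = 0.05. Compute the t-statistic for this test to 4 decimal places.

t = 1.8516

H₀: β₁ = 0 vs H₁: β₁ > 0.
t = (b₁ − β₁⁰)/SE = 0.474 / 0.256 = 1.8516.
df = n − k − 1 = 51 − 2 − 1 = 48.
One-sided p ≈ 0.0351, which is < 0.05, so reject H₀.
There is evidence that the true slope on waist circumference is positive, holding the other predictors fixed.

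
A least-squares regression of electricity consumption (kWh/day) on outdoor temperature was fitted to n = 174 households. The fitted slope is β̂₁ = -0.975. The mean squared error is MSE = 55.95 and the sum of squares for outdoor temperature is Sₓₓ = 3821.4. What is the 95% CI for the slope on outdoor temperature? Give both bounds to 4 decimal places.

(-1.2138, -0.7362)

SE(β̂₁) = √(MSE/Sₓₓ) = √(55.95/3821.4) = 0.121001.
df = n − 2 = 172.
t* = t_{0.025, 172} = 1.973852.
Margin = t* × SE = 1.973852 × 0.121001 = 0.238838.
CI: -0.975 ± 0.238838 → (-1.2138, -0.7362).
With 95% confidence, each one-unit increase in outdoor temperature is associated with a change of between -1.2138 and -0.7362 kWh/day in electricity consumption.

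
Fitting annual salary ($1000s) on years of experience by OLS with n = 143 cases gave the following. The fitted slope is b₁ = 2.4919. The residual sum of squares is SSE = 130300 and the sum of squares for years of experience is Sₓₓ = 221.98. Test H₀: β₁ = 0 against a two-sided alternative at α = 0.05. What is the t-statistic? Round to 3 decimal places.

t = 1.221

MSE = SSE/(n − 2) = 130300/141 = 924.113.
SE(b₁) = √(MSE/Sₓₓ) = √(924.113/221.98) = 2.04035.
t = 2.4919 / 2.04035 = 1.221.
df = n − 2 = 141.
Two-sided p ≈ 0.2240, which is ≥ 0.05, so fail to reject H₀.
The data do not give significant evidence of an association between years of experience and annual salary.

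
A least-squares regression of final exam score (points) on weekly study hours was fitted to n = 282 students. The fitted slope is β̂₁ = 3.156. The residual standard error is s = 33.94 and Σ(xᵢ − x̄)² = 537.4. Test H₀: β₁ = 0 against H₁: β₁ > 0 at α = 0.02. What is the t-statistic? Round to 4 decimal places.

t = 2.1556

SE(β̂₁) = s/√Sₓₓ = 33.94/√537.4 = 1.46407.
t = 3.156 / 1.46407 = 2.1556.
df = n − 2 = 280.
One-sided p ≈ 0.0160, which is < 0.02, so reject H₀.
There is evidence that the true slope on weekly study hours is positive.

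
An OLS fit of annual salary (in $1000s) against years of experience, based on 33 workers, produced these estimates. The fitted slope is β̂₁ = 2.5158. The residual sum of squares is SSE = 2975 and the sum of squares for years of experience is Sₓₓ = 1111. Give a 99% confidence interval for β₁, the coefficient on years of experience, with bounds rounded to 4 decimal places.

(1.7093, 3.3223)

MSE = SSE/(n − 2) = 2975/31 = 95.9677.
SE(β̂₁) = √(MSE/Sₓₓ) = √(95.9677/1111) = 0.293904.
df = n − 2 = 31.
t* = t_{0.005, 31} = 2.744042.
Margin = t* × SE = 2.744042 × 0.293904 = 0.806485.
CI: 2.5158 ± 0.806485 → (1.7093, 3.3223).
With 99% confidence, each one-unit increase in years of experience is associated with a change of between 1.7093 and 3.3223 $1000s in annual salary.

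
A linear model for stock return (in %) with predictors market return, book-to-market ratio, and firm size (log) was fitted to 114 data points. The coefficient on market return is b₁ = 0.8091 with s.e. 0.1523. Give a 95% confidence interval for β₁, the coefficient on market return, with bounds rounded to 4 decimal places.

df = n − k − 1 = 114 − 3 − 1 = 110.
t* = t_{0.025, 110} = 1.981765.
Margin = t* × SE = 1.981765 × 0.1523 = 0.301823.
CI: 0.8091 ± 0.301823 → (0.5073, 1.1109).
With 95% confidence, each one-unit increase in market return is associated with a change of between 0.5073 and 1.1109 % in stock return, holding the other predictors fixed.

(0.5073, 1.1109)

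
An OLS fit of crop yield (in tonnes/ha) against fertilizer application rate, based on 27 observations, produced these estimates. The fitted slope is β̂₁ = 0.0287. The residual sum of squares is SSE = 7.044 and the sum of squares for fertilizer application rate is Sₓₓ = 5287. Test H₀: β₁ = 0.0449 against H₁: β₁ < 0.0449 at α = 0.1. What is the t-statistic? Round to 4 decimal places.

MSE = SSE/(n − 2) = 7.044/25 = 0.28176.
SE(β̂₁) = √(MSE/Sₓₓ) = √(0.28176/5287) = 0.0073002.
t = (0.0287 − 0.0449) / 0.0073002 = -2.2191.
df = n − 2 = 25.
One-sided p ≈ 0.0179, which is < 0.1, so reject H₀.
There is evidence that the true slope on fertilizer application rate is below 0.0449 tonnes/ha per unit.

t = -2.2191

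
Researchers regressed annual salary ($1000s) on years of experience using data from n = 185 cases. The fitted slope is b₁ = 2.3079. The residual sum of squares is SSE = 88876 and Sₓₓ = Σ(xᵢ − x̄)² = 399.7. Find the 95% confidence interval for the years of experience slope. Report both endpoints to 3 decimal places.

MSE = SSE/(n − 2) = 88876/183 = 485.661.
SE(b₁) = √(MSE/Sₓₓ) = √(485.661/399.7) = 1.1023.
df = n − 2 = 183.
t* = t_{0.025, 183} = 1.973012.
Margin = t* × SE = 1.973012 × 1.1023 = 2.17485.
CI: 2.3079 ± 2.17485 → (0.133, 4.483).
With 95% confidence, each one-unit increase in years of experience is associated with a change of between 0.133 and 4.483 $1000s in annual salary.

(0.133, 4.483)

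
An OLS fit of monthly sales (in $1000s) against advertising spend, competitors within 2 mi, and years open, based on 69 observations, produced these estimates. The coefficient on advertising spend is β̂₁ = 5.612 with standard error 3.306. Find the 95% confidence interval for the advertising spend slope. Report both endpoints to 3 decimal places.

df = n − k − 1 = 69 − 3 − 1 = 65.
t* = t_{0.025, 65} = 1.997138.
Margin = t* × SE = 1.997138 × 3.306 = 6.60254.
CI: 5.612 ± 6.60254 → (-0.991, 12.215).
With 95% confidence, each one-unit increase in advertising spend is associated with a change of between -0.991 and 12.215 $1000s in monthly sales, holding the other predictors fixed.

(-0.991, 12.215)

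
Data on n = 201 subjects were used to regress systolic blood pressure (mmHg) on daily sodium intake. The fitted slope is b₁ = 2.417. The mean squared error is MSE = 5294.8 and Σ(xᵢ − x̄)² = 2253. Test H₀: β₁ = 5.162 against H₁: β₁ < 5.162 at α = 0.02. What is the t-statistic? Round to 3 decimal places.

SE(b₁) = √(MSE/Sₓₓ) = √(5294.8/2253) = 1.53301.
t = (2.417 − 5.162) / 1.53301 = -1.791.
df = n − 2 = 199.
One-sided p ≈ 0.0374, which is ≥ 0.02, so fail to reject H₀.
The data do not give significant evidence that the true slope on daily sodium intake is below 5.162 mmHg per unit.

t = -1.791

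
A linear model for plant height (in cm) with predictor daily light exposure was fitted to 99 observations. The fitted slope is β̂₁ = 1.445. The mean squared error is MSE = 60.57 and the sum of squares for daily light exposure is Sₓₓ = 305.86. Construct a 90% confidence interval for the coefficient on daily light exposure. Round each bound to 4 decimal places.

SE(β̂₁) = √(MSE/Sₓₓ) = √(60.57/305.86) = 0.445008.
df = n − 2 = 97.
t* = t_{0.05, 97} = 1.660715.
Margin = t* × SE = 1.660715 × 0.445008 = 0.739031.
CI: 1.445 ± 0.739031 → (0.7060, 2.1840).
With 90% confidence, each one-unit increase in daily light exposure is associated with a change of between 0.7060 and 2.1840 cm in plant height.

(0.7060, 2.1840)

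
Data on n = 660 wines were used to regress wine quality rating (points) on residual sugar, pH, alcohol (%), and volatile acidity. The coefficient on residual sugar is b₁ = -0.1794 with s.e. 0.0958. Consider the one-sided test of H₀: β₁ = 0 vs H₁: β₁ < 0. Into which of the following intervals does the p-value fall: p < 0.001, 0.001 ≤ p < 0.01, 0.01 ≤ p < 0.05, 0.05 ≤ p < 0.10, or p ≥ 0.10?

0.01 ≤ p < 0.05

t = -0.1794 / 0.0958 = -1.873.
df = n − k − 1 = 660 − 4 − 1 = 655.
One-sided p = P(T_{655} < t) ≈ 0.0308.
So 0.01 ≤ p < 0.05.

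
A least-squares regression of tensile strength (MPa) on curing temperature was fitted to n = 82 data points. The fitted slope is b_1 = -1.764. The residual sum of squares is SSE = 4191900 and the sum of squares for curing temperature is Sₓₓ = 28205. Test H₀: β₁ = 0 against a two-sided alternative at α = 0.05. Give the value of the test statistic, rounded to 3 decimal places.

t = -1.294

MSE = SSE/(n − 2) = 4191900/80 = 52398.8.
SE(b_1) = √(MSE/Sₓₓ) = √(52398.8/28205) = 1.363.
t = -1.764 / 1.363 = -1.294.
df = n − 2 = 80.
Two-sided p ≈ 0.1993, which is ≥ 0.05, so fail to reject H₀.
The data do not give significant evidence of an association between curing temperature and tensile strength.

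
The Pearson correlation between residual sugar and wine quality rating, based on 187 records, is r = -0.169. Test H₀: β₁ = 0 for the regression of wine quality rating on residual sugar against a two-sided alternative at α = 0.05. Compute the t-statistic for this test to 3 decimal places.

t = r·√(n − 2)/√(1 − r²) = -0.169·√185/√0.971439 = -2.332.
df = n − 2 = 185.
Two-sided p ≈ 0.0208, which is < 0.05, so reject H₀.
There is evidence of a linear association between residual sugar and wine quality rating.

t = -2.332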